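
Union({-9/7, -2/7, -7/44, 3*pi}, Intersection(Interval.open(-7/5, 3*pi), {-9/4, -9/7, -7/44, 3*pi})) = {-9/7, -2/7, -7/44, 3*pi}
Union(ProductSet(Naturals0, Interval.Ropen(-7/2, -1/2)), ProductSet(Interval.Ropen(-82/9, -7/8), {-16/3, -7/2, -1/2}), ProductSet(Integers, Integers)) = Union(ProductSet(Integers, Integers), ProductSet(Interval.Ropen(-82/9, -7/8), {-16/3, -7/2, -1/2}), ProductSet(Naturals0, Interval.Ropen(-7/2, -1/2)))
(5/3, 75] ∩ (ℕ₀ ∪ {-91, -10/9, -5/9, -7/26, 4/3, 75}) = {2, 3, …, 75}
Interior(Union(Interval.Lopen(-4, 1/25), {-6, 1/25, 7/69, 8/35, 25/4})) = Interval.open(-4, 1/25)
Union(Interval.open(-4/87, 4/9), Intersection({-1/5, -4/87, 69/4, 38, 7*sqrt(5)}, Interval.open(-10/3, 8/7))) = Union({-1/5}, Interval.Ropen(-4/87, 4/9))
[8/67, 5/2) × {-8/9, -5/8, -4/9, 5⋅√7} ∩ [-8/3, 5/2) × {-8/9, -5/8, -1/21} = [8/67, 5/2) × {-8/9, -5/8}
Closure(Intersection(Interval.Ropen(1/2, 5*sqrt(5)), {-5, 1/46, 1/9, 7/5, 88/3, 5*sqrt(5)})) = {7/5}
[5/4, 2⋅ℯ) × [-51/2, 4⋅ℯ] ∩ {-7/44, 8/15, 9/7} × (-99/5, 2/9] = {9/7} × (-99/5, 2/9]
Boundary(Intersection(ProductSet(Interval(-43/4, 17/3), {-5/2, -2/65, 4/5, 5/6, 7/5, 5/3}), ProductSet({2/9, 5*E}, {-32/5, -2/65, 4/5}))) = ProductSet({2/9}, {-2/65, 4/5})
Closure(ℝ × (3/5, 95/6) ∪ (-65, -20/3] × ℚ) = ((-65, -20/3] × ℚ) ∪ (ℝ × [3/5, 95/6]) ∪ ([-65, -20/3] × ((-∞, 3/5] ∪ [95/6, ∞)))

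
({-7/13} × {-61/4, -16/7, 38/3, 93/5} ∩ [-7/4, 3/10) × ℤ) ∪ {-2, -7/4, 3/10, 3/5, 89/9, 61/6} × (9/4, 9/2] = {-2, -7/4, 3/10, 3/5, 89/9, 61/6} × (9/4, 9/2]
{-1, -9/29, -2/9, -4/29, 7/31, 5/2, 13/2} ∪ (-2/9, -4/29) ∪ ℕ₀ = {-1, -9/29, 7/31, 5/2, 13/2} ∪ [-2/9, -4/29] ∪ ℕ₀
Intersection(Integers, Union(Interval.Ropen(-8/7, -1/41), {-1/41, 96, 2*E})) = Union({96}, Range(-1, 0, 1))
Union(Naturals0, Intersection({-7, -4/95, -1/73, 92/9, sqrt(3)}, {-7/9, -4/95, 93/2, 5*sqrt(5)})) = Union({-4/95}, Naturals0)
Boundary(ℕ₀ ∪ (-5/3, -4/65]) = {-5/3, -4/65} ∪ (ℕ₀ \ (-5/3, -4/65))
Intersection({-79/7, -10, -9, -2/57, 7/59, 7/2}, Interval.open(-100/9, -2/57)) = {-10, -9}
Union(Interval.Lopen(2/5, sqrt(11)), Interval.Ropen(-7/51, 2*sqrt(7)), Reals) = Interval(-oo, oo)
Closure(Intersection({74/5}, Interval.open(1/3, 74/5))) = EmptySet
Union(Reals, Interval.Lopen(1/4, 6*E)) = Interval(-oo, oo)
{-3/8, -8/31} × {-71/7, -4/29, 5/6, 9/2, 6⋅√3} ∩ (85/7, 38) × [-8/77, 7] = ∅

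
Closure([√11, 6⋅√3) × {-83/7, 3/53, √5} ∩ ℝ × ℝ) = [√11, 6⋅√3] × {-83/7, 3/53, √5}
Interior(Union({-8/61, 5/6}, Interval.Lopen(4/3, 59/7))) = Interval.open(4/3, 59/7)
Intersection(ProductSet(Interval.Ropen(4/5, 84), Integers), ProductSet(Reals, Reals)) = ProductSet(Interval.Ropen(4/5, 84), Integers)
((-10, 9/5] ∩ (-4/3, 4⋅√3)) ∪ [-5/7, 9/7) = (-4/3, 9/5]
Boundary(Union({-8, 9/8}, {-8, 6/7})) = {-8, 6/7, 9/8}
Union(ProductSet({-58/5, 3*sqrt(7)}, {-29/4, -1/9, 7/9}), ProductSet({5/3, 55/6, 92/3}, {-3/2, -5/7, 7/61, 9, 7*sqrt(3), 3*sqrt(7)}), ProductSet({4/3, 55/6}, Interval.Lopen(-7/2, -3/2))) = Union(ProductSet({-58/5, 3*sqrt(7)}, {-29/4, -1/9, 7/9}), ProductSet({4/3, 55/6}, Interval.Lopen(-7/2, -3/2)), ProductSet({5/3, 55/6, 92/3}, {-3/2, -5/7, 7/61, 9, 7*sqrt(3), 3*sqrt(7)}))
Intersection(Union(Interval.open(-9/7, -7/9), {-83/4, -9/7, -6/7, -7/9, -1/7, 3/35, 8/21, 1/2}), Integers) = Range(-1, 0, 1)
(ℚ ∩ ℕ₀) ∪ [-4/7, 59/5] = [-4/7, 59/5] ∪ ℕ₀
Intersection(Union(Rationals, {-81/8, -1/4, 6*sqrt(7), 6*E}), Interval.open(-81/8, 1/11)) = Intersection(Interval.open(-81/8, 1/11), Rationals)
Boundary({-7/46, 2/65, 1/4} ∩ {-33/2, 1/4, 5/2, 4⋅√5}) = {1/4}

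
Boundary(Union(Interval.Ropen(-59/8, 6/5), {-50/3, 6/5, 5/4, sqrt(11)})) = {-50/3, -59/8, 6/5, 5/4, sqrt(11)}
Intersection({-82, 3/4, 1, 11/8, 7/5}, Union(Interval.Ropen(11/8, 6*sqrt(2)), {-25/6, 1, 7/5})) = {1, 11/8, 7/5}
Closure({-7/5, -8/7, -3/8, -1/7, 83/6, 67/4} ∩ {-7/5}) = {-7/5}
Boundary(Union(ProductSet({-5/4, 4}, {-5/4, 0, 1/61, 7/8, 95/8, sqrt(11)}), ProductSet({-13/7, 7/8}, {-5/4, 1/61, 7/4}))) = Union(ProductSet({-13/7, 7/8}, {-5/4, 1/61, 7/4}), ProductSet({-5/4, 4}, {-5/4, 0, 1/61, 7/8, 95/8, sqrt(11)}))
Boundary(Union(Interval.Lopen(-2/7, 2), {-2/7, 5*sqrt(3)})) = {-2/7, 2, 5*sqrt(3)}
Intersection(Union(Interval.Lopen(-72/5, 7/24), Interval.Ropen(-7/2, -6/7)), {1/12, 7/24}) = {1/12, 7/24}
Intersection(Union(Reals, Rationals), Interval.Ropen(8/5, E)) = Interval.Ropen(8/5, E)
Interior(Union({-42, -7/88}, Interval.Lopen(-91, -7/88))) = Interval.open(-91, -7/88)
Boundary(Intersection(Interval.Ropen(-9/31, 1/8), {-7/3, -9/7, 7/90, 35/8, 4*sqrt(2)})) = {7/90}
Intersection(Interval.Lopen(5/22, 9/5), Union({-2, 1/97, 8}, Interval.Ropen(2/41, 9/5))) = Interval.open(5/22, 9/5)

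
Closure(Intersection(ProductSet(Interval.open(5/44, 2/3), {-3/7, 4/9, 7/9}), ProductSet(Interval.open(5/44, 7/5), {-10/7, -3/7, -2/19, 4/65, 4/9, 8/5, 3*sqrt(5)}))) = ProductSet(Interval(5/44, 2/3), {-3/7, 4/9})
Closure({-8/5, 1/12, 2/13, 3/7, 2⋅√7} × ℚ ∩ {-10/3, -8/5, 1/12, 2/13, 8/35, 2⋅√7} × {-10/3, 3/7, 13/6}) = {-8/5, 1/12, 2/13, 2⋅√7} × {-10/3, 3/7, 13/6}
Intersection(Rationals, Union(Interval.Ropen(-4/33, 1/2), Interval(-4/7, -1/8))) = Union(Intersection(Interval(-4/7, -1/8), Rationals), Intersection(Interval.Ropen(-4/33, 1/2), Rationals))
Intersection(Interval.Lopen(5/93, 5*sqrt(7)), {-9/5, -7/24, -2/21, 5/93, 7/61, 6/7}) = {7/61, 6/7}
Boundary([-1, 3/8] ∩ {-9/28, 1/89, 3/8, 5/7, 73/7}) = {-9/28, 1/89, 3/8}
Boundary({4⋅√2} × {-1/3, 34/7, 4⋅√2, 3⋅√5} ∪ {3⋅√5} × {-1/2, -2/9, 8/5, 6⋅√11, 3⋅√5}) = ({4⋅√2} × {-1/3, 34/7, 4⋅√2, 3⋅√5}) ∪ ({3⋅√5} × {-1/2, -2/9, 8/5, 6⋅√11, 3⋅√5})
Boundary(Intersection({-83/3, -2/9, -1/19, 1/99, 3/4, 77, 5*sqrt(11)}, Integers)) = {77}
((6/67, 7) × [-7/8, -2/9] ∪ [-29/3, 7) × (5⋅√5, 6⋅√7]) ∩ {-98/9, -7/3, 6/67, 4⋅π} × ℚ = {-7/3, 6/67} × (ℚ ∩ (5⋅√5, 6⋅√7])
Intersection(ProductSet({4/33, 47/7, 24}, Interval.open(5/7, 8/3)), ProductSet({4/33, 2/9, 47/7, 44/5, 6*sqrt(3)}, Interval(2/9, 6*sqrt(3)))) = ProductSet({4/33, 47/7}, Interval.open(5/7, 8/3))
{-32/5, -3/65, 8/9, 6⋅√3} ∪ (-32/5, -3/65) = [-32/5, -3/65] ∪ {8/9, 6⋅√3}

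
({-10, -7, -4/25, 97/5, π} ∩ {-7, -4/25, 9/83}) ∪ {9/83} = {-7, -4/25, 9/83}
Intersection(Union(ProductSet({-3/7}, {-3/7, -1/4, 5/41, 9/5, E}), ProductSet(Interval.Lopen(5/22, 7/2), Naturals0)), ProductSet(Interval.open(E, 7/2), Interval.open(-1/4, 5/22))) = ProductSet(Interval.open(E, 7/2), Range(0, 1, 1))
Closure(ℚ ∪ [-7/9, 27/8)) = ℚ ∪ (-∞, ∞)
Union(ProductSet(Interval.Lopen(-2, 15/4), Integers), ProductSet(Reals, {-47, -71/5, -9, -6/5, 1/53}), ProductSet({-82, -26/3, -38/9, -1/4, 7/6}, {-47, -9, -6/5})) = Union(ProductSet(Interval.Lopen(-2, 15/4), Integers), ProductSet(Reals, {-47, -71/5, -9, -6/5, 1/53}))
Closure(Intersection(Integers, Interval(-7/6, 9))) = Range(-1, 10, 1)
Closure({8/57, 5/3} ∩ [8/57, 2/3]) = {8/57}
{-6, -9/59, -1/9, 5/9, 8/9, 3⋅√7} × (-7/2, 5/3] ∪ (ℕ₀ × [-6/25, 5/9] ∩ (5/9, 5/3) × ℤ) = ({1} × {0}) ∪ ({-6, -9/59, -1/9, 5/9, 8/9, 3⋅√7} × (-7/2, 5/3])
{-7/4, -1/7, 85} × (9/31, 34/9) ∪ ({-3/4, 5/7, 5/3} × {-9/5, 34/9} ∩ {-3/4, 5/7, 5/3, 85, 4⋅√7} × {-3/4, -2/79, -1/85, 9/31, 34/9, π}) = ({-3/4, 5/7, 5/3} × {34/9}) ∪ ({-7/4, -1/7, 85} × (9/31, 34/9))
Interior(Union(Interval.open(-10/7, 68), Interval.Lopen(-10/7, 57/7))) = Interval.open(-10/7, 68)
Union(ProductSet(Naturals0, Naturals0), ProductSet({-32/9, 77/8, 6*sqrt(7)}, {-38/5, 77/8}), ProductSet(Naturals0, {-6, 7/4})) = Union(ProductSet({-32/9, 77/8, 6*sqrt(7)}, {-38/5, 77/8}), ProductSet(Naturals0, Union({-6, 7/4}, Naturals0)))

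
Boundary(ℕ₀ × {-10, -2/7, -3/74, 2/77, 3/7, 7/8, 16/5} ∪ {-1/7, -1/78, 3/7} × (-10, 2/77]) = ({-1/7, -1/78, 3/7} × [-10, 2/77]) ∪ (ℕ₀ × {-10, -2/7, -3/74, 2/77, 3/7, 7/8, 16/5})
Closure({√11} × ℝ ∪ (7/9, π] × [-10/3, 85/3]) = ({√11} × ℝ) ∪ ([7/9, π] × [-10/3, 85/3])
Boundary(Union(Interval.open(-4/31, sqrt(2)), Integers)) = Union(Complement(Integers, Interval.open(-4/31, sqrt(2))), {-4/31, sqrt(2)})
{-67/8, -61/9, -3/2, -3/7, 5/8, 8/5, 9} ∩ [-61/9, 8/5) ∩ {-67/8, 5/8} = {5/8}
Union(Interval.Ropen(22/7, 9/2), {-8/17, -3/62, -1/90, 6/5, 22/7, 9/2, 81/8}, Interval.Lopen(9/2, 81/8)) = Union({-8/17, -3/62, -1/90, 6/5}, Interval(22/7, 81/8))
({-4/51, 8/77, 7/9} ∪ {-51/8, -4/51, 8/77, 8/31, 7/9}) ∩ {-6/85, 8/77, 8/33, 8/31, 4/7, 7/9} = {8/77, 8/31, 7/9}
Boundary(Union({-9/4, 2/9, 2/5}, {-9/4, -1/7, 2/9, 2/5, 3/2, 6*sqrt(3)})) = {-9/4, -1/7, 2/9, 2/5, 3/2, 6*sqrt(3)}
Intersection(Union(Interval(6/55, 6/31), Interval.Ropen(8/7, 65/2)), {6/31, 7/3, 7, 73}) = {6/31, 7/3, 7}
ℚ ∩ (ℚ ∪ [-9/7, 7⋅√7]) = ℚ ∪ (ℚ ∩ [-9/7, 7⋅√7])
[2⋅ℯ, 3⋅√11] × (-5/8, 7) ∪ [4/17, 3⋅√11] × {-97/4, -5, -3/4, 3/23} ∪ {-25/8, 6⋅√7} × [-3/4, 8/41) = ({-25/8, 6⋅√7} × [-3/4, 8/41)) ∪ ([4/17, 3⋅√11] × {-97/4, -5, -3/4, 3/23}) ∪ ([2⋅ℯ, 3⋅√11] × (-5/8, 7))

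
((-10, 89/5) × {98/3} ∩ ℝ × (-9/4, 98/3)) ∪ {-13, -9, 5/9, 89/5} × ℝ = {-13, -9, 5/9, 89/5} × ℝ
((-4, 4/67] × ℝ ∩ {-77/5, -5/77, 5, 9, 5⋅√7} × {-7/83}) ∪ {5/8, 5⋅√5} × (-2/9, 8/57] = ({-5/77} × {-7/83}) ∪ ({5/8, 5⋅√5} × (-2/9, 8/57])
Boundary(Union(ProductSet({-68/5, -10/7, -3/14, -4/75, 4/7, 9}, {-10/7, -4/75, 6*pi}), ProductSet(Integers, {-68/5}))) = Union(ProductSet({-68/5, -10/7, -3/14, -4/75, 4/7, 9}, {-10/7, -4/75, 6*pi}), ProductSet(Integers, {-68/5}))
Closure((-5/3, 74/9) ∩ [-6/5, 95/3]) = [-6/5, 74/9]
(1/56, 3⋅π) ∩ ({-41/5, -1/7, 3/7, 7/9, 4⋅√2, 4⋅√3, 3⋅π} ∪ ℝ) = (1/56, 3⋅π)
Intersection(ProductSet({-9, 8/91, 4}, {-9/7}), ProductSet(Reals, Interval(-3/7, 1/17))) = EmptySet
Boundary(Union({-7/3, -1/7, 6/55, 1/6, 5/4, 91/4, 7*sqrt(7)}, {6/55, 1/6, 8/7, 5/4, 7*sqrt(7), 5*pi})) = {-7/3, -1/7, 6/55, 1/6, 8/7, 5/4, 91/4, 7*sqrt(7), 5*pi}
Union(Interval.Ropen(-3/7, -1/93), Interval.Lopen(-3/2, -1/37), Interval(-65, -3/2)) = Interval.Ropen(-65, -1/93)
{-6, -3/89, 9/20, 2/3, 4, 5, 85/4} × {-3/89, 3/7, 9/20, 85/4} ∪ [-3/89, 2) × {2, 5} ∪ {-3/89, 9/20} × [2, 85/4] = ({-3/89, 9/20} × [2, 85/4]) ∪ ([-3/89, 2) × {2, 5}) ∪ ({-6, -3/89, 9/20, 2/3, 4, 5, 85/4} × {-3/89, 3/7, 9/20, 85/4})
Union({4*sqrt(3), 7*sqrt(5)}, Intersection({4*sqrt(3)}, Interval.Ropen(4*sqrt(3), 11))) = {4*sqrt(3), 7*sqrt(5)}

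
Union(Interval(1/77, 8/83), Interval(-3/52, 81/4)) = Interval(-3/52, 81/4)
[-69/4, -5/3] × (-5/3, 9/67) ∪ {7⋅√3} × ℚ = ({7⋅√3} × ℚ) ∪ ([-69/4, -5/3] × (-5/3, 9/67))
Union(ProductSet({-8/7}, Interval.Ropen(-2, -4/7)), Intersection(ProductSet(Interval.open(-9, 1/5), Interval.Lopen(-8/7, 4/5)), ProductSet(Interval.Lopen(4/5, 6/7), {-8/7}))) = ProductSet({-8/7}, Interval.Ropen(-2, -4/7))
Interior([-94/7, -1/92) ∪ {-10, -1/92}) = (-94/7, -1/92)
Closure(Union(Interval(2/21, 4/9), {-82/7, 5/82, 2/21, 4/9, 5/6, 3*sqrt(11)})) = Union({-82/7, 5/82, 5/6, 3*sqrt(11)}, Interval(2/21, 4/9))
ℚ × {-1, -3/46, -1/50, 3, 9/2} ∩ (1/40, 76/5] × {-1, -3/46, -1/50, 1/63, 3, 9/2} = (ℚ ∩ (1/40, 76/5]) × {-1, -3/46, -1/50, 3, 9/2}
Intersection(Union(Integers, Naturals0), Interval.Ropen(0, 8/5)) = Range(0, 2, 1)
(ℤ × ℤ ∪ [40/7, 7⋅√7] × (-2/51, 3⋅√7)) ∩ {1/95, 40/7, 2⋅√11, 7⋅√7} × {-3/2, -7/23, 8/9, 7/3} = {40/7, 2⋅√11, 7⋅√7} × {8/9, 7/3}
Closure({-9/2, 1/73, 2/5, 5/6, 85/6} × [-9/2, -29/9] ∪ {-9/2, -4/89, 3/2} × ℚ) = ({-9/2, -4/89, 3/2} × ℝ) ∪ ({-9/2, 1/73, 2/5, 5/6, 85/6} × [-9/2, -29/9])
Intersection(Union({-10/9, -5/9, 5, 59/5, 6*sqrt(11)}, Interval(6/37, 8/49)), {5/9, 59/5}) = {59/5}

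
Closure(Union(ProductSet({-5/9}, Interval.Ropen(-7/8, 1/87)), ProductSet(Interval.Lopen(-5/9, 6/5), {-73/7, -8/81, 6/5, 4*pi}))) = Union(ProductSet({-5/9}, Interval(-7/8, 1/87)), ProductSet(Interval(-5/9, 6/5), {-73/7, -8/81, 6/5, 4*pi}))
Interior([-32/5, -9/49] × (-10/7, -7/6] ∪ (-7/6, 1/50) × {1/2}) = (-32/5, -9/49) × (-10/7, -7/6)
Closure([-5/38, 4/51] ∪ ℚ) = ℚ ∪ (-∞, ∞)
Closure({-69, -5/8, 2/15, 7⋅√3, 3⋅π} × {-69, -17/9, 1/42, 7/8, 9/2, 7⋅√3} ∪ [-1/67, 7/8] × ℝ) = ([-1/67, 7/8] × ℝ) ∪ ({-69, -5/8, 2/15, 7⋅√3, 3⋅π} × {-69, -17/9, 1/42, 7/8, 9/2, 7⋅√3})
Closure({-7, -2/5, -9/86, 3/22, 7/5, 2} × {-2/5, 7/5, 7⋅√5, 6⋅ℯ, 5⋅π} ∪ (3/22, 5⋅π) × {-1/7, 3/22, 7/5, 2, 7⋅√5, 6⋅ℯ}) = ([3/22, 5⋅π] × {-1/7, 3/22, 7/5, 2, 7⋅√5, 6⋅ℯ}) ∪ ({-7, -2/5, -9/86, 3/22, 7/5, 2} × {-2/5, 7/5, 7⋅√5, 6⋅ℯ, 5⋅π})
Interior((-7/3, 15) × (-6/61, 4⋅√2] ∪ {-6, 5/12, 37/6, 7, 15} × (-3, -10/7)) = (-7/3, 15) × (-6/61, 4⋅√2)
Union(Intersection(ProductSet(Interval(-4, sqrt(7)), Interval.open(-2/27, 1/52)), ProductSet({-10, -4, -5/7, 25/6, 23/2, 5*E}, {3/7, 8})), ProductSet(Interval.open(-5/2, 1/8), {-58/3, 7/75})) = ProductSet(Interval.open(-5/2, 1/8), {-58/3, 7/75})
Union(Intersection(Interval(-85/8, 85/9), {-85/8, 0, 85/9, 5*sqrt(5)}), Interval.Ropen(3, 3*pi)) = Union({-85/8, 0, 85/9}, Interval.Ropen(3, 3*pi))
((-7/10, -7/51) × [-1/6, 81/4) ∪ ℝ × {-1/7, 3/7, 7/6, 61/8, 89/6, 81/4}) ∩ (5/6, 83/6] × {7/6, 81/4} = (5/6, 83/6] × {7/6, 81/4}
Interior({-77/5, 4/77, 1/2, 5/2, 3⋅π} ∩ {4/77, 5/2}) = ∅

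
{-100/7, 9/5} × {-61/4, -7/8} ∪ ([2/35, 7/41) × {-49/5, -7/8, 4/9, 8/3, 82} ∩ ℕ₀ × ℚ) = {-100/7, 9/5} × {-61/4, -7/8}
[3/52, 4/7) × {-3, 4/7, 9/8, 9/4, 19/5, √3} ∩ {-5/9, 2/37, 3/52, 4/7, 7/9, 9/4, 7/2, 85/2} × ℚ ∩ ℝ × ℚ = {3/52} × {-3, 4/7, 9/8, 9/4, 19/5}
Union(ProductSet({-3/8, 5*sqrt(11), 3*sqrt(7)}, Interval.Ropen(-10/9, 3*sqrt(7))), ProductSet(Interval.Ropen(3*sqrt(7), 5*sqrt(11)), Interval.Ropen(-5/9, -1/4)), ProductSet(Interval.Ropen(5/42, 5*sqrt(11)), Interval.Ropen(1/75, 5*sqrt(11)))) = Union(ProductSet({-3/8, 5*sqrt(11), 3*sqrt(7)}, Interval.Ropen(-10/9, 3*sqrt(7))), ProductSet(Interval.Ropen(5/42, 5*sqrt(11)), Interval.Ropen(1/75, 5*sqrt(11))), ProductSet(Interval.Ropen(3*sqrt(7), 5*sqrt(11)), Interval.Ropen(-5/9, -1/4)))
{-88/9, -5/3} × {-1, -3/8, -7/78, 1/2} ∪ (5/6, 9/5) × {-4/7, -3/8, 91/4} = ({-88/9, -5/3} × {-1, -3/8, -7/78, 1/2}) ∪ ((5/6, 9/5) × {-4/7, -3/8, 91/4})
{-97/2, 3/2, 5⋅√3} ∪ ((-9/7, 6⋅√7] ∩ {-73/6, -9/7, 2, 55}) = {-97/2, 3/2, 2, 5⋅√3}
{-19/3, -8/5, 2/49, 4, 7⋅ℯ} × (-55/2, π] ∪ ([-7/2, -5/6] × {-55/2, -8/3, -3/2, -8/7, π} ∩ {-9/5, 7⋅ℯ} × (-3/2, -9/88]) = ({-9/5} × {-8/7}) ∪ ({-19/3, -8/5, 2/49, 4, 7⋅ℯ} × (-55/2, π])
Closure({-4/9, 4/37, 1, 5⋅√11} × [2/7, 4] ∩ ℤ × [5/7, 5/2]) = {1} × [5/7, 5/2]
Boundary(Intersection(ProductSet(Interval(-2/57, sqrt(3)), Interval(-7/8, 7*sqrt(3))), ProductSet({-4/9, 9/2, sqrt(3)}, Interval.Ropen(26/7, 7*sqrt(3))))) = ProductSet({sqrt(3)}, Interval(26/7, 7*sqrt(3)))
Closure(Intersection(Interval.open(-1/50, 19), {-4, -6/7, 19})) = EmptySet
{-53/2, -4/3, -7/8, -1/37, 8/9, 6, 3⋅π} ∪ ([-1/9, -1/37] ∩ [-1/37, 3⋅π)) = {-53/2, -4/3, -7/8, -1/37, 8/9, 6, 3⋅π}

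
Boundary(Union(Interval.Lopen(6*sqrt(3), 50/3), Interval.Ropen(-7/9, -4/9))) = {-7/9, -4/9, 50/3, 6*sqrt(3)}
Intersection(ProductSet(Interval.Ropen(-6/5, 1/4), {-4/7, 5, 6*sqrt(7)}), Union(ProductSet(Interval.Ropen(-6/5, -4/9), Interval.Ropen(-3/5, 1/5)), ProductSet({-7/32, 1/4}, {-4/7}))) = ProductSet(Union({-7/32}, Interval.Ropen(-6/5, -4/9)), {-4/7})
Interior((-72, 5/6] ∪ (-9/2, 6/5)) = (-72, 6/5)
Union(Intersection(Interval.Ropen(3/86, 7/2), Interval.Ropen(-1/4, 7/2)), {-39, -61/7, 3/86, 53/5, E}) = Union({-39, -61/7, 53/5}, Interval.Ropen(3/86, 7/2))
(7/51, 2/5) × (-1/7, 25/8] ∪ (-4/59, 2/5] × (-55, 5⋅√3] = (-4/59, 2/5] × (-55, 5⋅√3]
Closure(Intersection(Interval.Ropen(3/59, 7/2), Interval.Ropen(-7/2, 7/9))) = Interval(3/59, 7/9)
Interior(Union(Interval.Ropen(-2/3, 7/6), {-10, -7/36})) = Interval.open(-2/3, 7/6)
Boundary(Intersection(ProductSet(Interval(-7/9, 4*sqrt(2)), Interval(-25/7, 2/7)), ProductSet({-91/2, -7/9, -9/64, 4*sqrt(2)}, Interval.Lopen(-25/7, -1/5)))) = ProductSet({-7/9, -9/64, 4*sqrt(2)}, Interval(-25/7, -1/5))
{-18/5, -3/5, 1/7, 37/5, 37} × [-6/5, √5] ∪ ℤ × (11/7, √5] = (ℤ × (11/7, √5]) ∪ ({-18/5, -3/5, 1/7, 37/5, 37} × [-6/5, √5])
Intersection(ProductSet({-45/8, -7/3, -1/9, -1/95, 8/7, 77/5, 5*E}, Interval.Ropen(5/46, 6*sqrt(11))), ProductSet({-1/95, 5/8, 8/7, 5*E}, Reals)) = ProductSet({-1/95, 8/7, 5*E}, Interval.Ropen(5/46, 6*sqrt(11)))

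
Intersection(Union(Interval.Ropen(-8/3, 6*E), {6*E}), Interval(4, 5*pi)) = Interval(4, 5*pi)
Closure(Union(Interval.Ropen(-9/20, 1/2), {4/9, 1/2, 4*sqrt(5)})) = Union({4*sqrt(5)}, Interval(-9/20, 1/2))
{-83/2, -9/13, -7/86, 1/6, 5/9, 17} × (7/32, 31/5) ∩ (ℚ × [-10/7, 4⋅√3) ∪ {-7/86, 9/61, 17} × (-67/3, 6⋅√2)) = {-83/2, -9/13, -7/86, 1/6, 5/9, 17} × (7/32, 31/5)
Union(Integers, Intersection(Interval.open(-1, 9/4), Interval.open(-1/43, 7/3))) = Union(Integers, Interval.open(-1/43, 9/4))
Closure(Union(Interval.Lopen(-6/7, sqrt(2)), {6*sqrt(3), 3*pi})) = Union({6*sqrt(3), 3*pi}, Interval(-6/7, sqrt(2)))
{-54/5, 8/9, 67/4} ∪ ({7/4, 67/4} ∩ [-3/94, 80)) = {-54/5, 8/9, 7/4, 67/4}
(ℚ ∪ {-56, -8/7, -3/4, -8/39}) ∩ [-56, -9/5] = ℚ ∩ [-56, -9/5]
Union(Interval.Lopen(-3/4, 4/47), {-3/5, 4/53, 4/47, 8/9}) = Union({8/9}, Interval.Lopen(-3/4, 4/47))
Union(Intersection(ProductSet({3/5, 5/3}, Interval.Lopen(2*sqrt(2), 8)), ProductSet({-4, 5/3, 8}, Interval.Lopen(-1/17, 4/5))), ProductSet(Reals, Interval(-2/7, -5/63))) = ProductSet(Reals, Interval(-2/7, -5/63))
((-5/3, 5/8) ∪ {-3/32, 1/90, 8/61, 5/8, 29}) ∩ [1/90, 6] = [1/90, 5/8]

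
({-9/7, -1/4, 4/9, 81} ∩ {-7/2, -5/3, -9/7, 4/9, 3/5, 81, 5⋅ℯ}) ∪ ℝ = ℝ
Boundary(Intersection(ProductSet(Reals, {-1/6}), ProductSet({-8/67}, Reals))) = ProductSet({-8/67}, {-1/6})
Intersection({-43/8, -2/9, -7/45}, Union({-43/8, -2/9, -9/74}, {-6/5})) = {-43/8, -2/9}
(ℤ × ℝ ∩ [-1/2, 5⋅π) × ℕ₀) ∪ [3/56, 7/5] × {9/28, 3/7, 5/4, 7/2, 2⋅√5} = ({0, 1, …, 15} × ℕ₀) ∪ ([3/56, 7/5] × {9/28, 3/7, 5/4, 7/2, 2⋅√5})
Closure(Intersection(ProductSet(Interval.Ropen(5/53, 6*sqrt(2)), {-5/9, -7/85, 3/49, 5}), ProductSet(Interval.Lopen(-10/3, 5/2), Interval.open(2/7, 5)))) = EmptySet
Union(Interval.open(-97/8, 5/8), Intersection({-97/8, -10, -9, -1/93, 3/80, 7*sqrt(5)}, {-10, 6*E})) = Interval.open(-97/8, 5/8)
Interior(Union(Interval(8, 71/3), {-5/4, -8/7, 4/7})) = Interval.open(8, 71/3)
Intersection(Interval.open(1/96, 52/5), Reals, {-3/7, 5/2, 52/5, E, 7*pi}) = {5/2, E}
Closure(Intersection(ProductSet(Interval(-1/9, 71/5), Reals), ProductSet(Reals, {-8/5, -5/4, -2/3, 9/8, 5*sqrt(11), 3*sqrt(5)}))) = ProductSet(Interval(-1/9, 71/5), {-8/5, -5/4, -2/3, 9/8, 5*sqrt(11), 3*sqrt(5)})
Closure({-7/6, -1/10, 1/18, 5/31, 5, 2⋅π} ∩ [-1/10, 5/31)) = {-1/10, 1/18}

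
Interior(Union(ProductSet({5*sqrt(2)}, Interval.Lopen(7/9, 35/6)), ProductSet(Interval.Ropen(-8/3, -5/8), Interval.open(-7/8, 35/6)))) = ProductSet(Interval.open(-8/3, -5/8), Interval.open(-7/8, 35/6))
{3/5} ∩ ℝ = {3/5}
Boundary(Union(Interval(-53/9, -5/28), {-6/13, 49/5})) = {-53/9, -5/28, 49/5}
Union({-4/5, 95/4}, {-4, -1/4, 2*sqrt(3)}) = {-4, -4/5, -1/4, 95/4, 2*sqrt(3)}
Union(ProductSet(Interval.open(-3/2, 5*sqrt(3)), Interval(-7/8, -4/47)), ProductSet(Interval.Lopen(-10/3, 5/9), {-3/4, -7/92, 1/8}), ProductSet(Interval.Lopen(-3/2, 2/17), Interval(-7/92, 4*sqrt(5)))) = Union(ProductSet(Interval.Lopen(-10/3, 5/9), {-3/4, -7/92, 1/8}), ProductSet(Interval.Lopen(-3/2, 2/17), Interval(-7/92, 4*sqrt(5))), ProductSet(Interval.open(-3/2, 5*sqrt(3)), Interval(-7/8, -4/47)))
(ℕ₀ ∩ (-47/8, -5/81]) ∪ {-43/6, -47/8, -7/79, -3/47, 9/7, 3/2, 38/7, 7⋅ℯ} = {-43/6, -47/8, -7/79, -3/47, 9/7, 3/2, 38/7, 7⋅ℯ}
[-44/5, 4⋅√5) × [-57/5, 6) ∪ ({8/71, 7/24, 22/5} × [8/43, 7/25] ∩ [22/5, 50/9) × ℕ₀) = [-44/5, 4⋅√5) × [-57/5, 6)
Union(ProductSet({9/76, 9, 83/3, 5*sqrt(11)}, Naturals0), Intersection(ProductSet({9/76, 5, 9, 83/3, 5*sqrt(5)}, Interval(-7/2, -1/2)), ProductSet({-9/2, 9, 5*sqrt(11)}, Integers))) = Union(ProductSet({9}, Range(-3, 0, 1)), ProductSet({9/76, 9, 83/3, 5*sqrt(11)}, Naturals0))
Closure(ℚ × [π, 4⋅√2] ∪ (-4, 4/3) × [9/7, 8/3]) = ([-4, 4/3] × [9/7, 8/3]) ∪ ((ℚ ∪ (-∞, ∞)) × [π, 4⋅√2])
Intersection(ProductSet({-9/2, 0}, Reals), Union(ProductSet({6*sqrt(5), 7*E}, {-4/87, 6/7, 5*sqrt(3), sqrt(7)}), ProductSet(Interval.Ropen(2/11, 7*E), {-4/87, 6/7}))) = EmptySet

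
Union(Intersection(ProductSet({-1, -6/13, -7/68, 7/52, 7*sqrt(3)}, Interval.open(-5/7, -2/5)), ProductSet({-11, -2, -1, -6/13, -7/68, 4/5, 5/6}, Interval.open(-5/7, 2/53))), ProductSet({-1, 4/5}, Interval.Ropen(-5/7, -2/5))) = Union(ProductSet({-1, 4/5}, Interval.Ropen(-5/7, -2/5)), ProductSet({-1, -6/13, -7/68}, Interval.open(-5/7, -2/5)))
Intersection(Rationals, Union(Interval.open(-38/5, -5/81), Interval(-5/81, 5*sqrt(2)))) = Intersection(Interval.Lopen(-38/5, 5*sqrt(2)), Rationals)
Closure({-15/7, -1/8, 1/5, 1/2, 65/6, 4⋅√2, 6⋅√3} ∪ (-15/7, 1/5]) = [-15/7, 1/5] ∪ {1/2, 65/6, 4⋅√2, 6⋅√3}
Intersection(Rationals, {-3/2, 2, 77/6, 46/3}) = {-3/2, 2, 77/6, 46/3}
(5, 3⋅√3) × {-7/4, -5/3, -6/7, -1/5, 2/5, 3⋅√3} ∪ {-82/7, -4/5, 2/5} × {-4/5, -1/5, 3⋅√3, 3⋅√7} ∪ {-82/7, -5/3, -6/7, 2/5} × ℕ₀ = ({-82/7, -5/3, -6/7, 2/5} × ℕ₀) ∪ ({-82/7, -4/5, 2/5} × {-4/5, -1/5, 3⋅√3, 3⋅√7}) ∪ ((5, 3⋅√3) × {-7/4, -5/3, -6/7, -1/5, 2/5, 3⋅√3})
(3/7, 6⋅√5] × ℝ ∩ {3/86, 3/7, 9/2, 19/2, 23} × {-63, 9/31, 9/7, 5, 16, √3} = {9/2, 19/2} × {-63, 9/31, 9/7, 5, 16, √3}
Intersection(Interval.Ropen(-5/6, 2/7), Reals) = Interval.Ropen(-5/6, 2/7)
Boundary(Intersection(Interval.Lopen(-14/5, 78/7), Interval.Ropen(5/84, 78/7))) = {5/84, 78/7}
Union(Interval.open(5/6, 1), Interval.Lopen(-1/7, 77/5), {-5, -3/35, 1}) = Union({-5}, Interval.Lopen(-1/7, 77/5))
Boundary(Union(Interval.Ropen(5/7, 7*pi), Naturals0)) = Union(Complement(Naturals0, Interval.open(5/7, 7*pi)), {5/7, 7*pi})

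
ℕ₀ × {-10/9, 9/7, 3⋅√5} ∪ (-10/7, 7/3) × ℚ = ((-10/7, 7/3) × ℚ) ∪ (ℕ₀ × {-10/9, 9/7, 3⋅√5})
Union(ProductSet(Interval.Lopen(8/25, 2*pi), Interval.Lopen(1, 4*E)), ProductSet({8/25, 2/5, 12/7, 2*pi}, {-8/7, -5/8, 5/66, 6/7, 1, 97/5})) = Union(ProductSet({8/25, 2/5, 12/7, 2*pi}, {-8/7, -5/8, 5/66, 6/7, 1, 97/5}), ProductSet(Interval.Lopen(8/25, 2*pi), Interval.Lopen(1, 4*E)))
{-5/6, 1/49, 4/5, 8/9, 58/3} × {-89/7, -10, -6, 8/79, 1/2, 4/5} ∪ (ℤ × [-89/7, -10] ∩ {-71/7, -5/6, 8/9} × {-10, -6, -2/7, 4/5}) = {-5/6, 1/49, 4/5, 8/9, 58/3} × {-89/7, -10, -6, 8/79, 1/2, 4/5}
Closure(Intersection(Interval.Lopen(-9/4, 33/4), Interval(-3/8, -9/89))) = Interval(-3/8, -9/89)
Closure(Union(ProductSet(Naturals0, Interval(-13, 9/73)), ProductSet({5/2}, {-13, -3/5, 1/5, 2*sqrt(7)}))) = Union(ProductSet({5/2}, {-13, -3/5, 1/5, 2*sqrt(7)}), ProductSet(Naturals0, Interval(-13, 9/73)))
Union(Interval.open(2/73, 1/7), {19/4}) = Union({19/4}, Interval.open(2/73, 1/7))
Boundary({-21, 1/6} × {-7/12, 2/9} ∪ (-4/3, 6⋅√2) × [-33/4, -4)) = ({-21, 1/6} × {-7/12, 2/9}) ∪ ({-4/3, 6⋅√2} × [-33/4, -4]) ∪ ([-4/3, 6⋅√2] × {-33/4, -4})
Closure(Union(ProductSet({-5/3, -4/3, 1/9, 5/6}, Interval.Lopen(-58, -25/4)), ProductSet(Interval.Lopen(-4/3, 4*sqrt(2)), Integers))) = Union(ProductSet({-5/3, -4/3, 1/9, 5/6}, Interval(-58, -25/4)), ProductSet(Interval(-4/3, 4*sqrt(2)), Integers))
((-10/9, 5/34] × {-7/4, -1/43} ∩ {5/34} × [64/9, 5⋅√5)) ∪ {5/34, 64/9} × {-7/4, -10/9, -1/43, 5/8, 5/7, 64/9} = {5/34, 64/9} × {-7/4, -10/9, -1/43, 5/8, 5/7, 64/9}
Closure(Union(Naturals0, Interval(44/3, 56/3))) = Union(Complement(Naturals0, Interval.open(44/3, 56/3)), Interval(44/3, 56/3), Naturals0)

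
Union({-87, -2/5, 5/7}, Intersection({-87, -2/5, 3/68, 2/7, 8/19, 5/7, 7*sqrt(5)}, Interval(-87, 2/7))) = {-87, -2/5, 3/68, 2/7, 5/7}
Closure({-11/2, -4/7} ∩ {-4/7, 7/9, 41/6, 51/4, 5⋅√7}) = {-4/7}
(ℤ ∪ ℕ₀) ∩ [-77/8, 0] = {-9, -8, …, 0}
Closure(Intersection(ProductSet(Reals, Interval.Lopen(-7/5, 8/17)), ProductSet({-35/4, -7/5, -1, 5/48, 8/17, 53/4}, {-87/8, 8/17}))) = ProductSet({-35/4, -7/5, -1, 5/48, 8/17, 53/4}, {8/17})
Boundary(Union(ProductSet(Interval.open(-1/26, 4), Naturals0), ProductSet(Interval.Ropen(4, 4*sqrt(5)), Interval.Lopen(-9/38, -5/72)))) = Union(ProductSet({4, 4*sqrt(5)}, Interval(-9/38, -5/72)), ProductSet(Interval(-1/26, 4), Union(Complement(Naturals0, Interval.open(-9/38, -5/72)), Naturals0)), ProductSet(Interval(4, 4*sqrt(5)), {-9/38, -5/72}))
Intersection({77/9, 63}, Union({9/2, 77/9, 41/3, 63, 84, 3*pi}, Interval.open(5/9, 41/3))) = {77/9, 63}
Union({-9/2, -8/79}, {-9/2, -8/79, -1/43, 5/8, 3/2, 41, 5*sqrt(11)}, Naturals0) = Union({-9/2, -8/79, -1/43, 5/8, 3/2, 5*sqrt(11)}, Naturals0)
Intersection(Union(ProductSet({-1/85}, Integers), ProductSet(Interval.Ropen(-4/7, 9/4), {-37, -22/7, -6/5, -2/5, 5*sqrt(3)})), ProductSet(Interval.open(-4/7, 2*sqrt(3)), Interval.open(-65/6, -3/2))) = Union(ProductSet({-1/85}, Range(-10, -1, 1)), ProductSet(Interval.open(-4/7, 9/4), {-22/7}))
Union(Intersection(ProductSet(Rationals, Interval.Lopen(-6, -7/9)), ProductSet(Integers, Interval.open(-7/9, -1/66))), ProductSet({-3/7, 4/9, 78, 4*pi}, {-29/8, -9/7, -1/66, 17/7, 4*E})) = ProductSet({-3/7, 4/9, 78, 4*pi}, {-29/8, -9/7, -1/66, 17/7, 4*E})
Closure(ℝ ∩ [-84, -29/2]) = [-84, -29/2]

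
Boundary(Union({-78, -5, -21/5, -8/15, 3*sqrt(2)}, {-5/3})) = {-78, -5, -21/5, -5/3, -8/15, 3*sqrt(2)}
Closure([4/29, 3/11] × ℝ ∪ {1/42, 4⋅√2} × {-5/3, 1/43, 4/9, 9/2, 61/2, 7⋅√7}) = ([4/29, 3/11] × ℝ) ∪ ({1/42, 4⋅√2} × {-5/3, 1/43, 4/9, 9/2, 61/2, 7⋅√7})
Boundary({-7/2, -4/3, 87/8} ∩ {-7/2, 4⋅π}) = {-7/2}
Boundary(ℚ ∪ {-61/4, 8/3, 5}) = ℝ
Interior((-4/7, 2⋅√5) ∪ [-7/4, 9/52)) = (-7/4, 2⋅√5)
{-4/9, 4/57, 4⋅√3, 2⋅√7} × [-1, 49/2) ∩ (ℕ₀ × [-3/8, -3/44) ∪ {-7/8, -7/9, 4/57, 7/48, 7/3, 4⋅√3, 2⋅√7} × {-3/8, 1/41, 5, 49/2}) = {4/57, 4⋅√3, 2⋅√7} × {-3/8, 1/41, 5}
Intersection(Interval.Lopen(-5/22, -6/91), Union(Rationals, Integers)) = Intersection(Interval.Lopen(-5/22, -6/91), Rationals)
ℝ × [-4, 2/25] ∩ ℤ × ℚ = ℤ × (ℚ ∩ [-4, 2/25])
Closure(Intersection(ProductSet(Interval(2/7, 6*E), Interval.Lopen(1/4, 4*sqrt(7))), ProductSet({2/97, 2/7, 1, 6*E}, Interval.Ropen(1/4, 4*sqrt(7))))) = ProductSet({2/7, 1, 6*E}, Interval(1/4, 4*sqrt(7)))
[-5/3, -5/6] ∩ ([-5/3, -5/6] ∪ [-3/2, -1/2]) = [-5/3, -5/6]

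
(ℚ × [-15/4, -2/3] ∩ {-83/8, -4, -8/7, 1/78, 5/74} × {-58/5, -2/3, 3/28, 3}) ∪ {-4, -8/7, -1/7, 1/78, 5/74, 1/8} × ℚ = ({-83/8, -4, -8/7, 1/78, 5/74} × {-2/3}) ∪ ({-4, -8/7, -1/7, 1/78, 5/74, 1/8} × ℚ)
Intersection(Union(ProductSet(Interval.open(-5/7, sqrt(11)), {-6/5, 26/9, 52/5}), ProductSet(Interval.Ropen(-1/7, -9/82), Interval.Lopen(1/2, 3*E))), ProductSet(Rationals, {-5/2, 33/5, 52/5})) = Union(ProductSet(Intersection(Interval.open(-5/7, sqrt(11)), Rationals), {52/5}), ProductSet(Intersection(Interval.Ropen(-1/7, -9/82), Rationals), {33/5}))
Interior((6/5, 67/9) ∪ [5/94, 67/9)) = (5/94, 67/9)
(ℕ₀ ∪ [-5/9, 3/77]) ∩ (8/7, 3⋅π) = {2, 3, …, 9}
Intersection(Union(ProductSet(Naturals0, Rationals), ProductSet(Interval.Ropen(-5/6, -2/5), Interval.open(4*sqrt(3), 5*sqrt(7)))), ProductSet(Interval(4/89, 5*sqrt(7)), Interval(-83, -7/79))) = ProductSet(Range(1, 14, 1), Intersection(Interval(-83, -7/79), Rationals))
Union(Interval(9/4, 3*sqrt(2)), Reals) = Interval(-oo, oo)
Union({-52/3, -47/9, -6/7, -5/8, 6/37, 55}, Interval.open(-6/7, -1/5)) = Union({-52/3, -47/9, 6/37, 55}, Interval.Ropen(-6/7, -1/5))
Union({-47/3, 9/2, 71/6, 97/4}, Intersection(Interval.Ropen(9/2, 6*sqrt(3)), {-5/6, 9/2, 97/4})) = {-47/3, 9/2, 71/6, 97/4}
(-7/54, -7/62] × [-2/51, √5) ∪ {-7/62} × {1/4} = (-7/54, -7/62] × [-2/51, √5)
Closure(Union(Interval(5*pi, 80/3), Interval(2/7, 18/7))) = Union(Interval(2/7, 18/7), Interval(5*pi, 80/3))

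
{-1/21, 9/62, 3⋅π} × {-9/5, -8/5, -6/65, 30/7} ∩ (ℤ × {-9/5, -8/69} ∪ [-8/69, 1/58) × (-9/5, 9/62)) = {-1/21} × {-8/5, -6/65}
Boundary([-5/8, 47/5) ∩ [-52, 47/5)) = {-5/8, 47/5}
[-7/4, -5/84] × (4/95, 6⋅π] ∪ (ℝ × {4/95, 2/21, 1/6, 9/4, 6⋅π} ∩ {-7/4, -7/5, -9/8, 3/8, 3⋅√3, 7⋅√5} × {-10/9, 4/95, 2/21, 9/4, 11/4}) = ([-7/4, -5/84] × (4/95, 6⋅π]) ∪ ({-7/4, -7/5, -9/8, 3/8, 3⋅√3, 7⋅√5} × {4/95, 2/21, 9/4})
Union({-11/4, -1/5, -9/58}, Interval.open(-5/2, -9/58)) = Union({-11/4}, Interval.Lopen(-5/2, -9/58))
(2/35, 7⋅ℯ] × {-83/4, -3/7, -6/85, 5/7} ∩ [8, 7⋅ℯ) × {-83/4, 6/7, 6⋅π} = [8, 7⋅ℯ) × {-83/4}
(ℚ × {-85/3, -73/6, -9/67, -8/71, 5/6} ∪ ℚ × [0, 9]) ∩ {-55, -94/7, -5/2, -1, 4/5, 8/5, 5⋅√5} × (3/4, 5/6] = {-55, -94/7, -5/2, -1, 4/5, 8/5} × (3/4, 5/6]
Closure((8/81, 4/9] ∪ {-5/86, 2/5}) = {-5/86} ∪ [8/81, 4/9]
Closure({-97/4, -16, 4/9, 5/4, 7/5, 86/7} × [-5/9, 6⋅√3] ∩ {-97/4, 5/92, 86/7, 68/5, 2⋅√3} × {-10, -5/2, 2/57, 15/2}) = {-97/4, 86/7} × {2/57, 15/2}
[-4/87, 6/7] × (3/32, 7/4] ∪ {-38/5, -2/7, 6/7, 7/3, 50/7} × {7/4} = ({-38/5, -2/7, 6/7, 7/3, 50/7} × {7/4}) ∪ ([-4/87, 6/7] × (3/32, 7/4])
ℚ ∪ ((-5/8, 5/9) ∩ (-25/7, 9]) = ℚ ∪ [-5/8, 5/9]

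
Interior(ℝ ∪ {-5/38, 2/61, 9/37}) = ℝ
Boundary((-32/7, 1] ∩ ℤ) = {-4, -3, …, 1}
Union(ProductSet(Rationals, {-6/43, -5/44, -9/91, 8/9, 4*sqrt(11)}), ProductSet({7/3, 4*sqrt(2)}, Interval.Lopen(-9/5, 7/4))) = Union(ProductSet({7/3, 4*sqrt(2)}, Interval.Lopen(-9/5, 7/4)), ProductSet(Rationals, {-6/43, -5/44, -9/91, 8/9, 4*sqrt(11)}))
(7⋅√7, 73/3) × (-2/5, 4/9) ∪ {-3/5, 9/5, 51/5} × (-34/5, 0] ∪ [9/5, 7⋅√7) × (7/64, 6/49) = ({-3/5, 9/5, 51/5} × (-34/5, 0]) ∪ ([9/5, 7⋅√7) × (7/64, 6/49)) ∪ ((7⋅√7, 73/3) × (-2/5, 4/9))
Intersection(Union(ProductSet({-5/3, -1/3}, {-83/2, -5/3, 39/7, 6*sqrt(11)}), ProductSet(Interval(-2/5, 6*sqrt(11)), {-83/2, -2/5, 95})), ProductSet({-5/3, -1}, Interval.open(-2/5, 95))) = ProductSet({-5/3}, {39/7, 6*sqrt(11)})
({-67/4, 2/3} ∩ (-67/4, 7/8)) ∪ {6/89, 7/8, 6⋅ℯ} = {6/89, 2/3, 7/8, 6⋅ℯ}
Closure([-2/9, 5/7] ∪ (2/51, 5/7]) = [-2/9, 5/7]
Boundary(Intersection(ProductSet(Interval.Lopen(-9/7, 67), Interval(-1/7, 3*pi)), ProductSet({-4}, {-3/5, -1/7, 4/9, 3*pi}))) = EmptySet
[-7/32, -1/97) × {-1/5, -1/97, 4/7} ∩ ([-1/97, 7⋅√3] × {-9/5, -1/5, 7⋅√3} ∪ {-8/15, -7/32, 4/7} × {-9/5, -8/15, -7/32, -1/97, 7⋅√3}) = {-7/32} × {-1/97}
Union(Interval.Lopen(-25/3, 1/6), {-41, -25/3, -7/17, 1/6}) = Union({-41}, Interval(-25/3, 1/6))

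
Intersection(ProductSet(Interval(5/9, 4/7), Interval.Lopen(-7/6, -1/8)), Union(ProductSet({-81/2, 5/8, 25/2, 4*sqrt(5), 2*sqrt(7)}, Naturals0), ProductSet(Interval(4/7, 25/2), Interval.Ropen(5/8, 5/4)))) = EmptySet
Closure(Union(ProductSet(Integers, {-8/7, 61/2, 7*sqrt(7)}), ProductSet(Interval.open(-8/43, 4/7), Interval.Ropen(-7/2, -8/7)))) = Union(ProductSet({-8/43, 4/7}, Interval(-7/2, -8/7)), ProductSet(Integers, {-8/7, 61/2, 7*sqrt(7)}), ProductSet(Interval(-8/43, 4/7), {-7/2, -8/7}), ProductSet(Interval.open(-8/43, 4/7), Interval.Ropen(-7/2, -8/7)))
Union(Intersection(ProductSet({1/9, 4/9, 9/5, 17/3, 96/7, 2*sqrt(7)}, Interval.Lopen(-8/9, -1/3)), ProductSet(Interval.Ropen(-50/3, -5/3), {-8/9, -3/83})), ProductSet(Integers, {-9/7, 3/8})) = ProductSet(Integers, {-9/7, 3/8})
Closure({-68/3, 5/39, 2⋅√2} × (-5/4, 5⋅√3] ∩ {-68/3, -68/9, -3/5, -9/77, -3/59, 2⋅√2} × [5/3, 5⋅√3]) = {-68/3, 2⋅√2} × [5/3, 5⋅√3]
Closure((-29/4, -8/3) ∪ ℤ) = ℤ ∪ [-29/4, -8/3]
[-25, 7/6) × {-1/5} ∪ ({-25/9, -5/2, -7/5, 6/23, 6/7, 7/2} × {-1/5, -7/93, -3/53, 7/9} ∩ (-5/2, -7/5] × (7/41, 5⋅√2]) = ({-7/5} × {7/9}) ∪ ([-25, 7/6) × {-1/5})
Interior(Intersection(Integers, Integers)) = EmptySet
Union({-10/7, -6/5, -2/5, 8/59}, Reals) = Reals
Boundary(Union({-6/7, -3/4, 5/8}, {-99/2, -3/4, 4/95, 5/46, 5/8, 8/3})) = {-99/2, -6/7, -3/4, 4/95, 5/46, 5/8, 8/3}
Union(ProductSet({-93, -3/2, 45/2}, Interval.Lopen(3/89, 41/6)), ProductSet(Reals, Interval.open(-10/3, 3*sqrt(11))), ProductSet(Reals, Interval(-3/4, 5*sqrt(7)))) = ProductSet(Reals, Interval.Lopen(-10/3, 5*sqrt(7)))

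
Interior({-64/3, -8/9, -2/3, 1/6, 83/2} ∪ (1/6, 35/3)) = (1/6, 35/3)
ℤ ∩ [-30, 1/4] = {-30, -29, …, 0}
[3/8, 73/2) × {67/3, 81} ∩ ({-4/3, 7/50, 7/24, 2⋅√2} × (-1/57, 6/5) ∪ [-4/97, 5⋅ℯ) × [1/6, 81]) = [3/8, 5⋅ℯ) × {67/3, 81}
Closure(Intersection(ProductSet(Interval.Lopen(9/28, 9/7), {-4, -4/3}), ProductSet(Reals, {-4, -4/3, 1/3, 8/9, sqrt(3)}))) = ProductSet(Interval(9/28, 9/7), {-4, -4/3})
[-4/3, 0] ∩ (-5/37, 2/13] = (-5/37, 0]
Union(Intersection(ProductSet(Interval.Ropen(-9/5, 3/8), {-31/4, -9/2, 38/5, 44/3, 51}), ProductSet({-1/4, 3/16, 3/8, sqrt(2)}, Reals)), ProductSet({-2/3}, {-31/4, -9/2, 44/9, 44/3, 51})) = Union(ProductSet({-2/3}, {-31/4, -9/2, 44/9, 44/3, 51}), ProductSet({-1/4, 3/16}, {-31/4, -9/2, 38/5, 44/3, 51}))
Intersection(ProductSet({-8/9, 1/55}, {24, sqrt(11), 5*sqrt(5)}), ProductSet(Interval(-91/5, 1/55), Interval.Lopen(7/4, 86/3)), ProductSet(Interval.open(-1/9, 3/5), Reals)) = ProductSet({1/55}, {24, sqrt(11), 5*sqrt(5)})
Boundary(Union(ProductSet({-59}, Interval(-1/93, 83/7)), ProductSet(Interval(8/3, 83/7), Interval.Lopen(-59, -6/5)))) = Union(ProductSet({-59}, Interval(-1/93, 83/7)), ProductSet({8/3, 83/7}, Interval(-59, -6/5)), ProductSet(Interval(8/3, 83/7), {-59, -6/5}))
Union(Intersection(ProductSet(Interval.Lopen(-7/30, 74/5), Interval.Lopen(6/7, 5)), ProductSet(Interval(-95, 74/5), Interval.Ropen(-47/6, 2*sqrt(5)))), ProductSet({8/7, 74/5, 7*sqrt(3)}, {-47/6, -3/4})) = Union(ProductSet({8/7, 74/5, 7*sqrt(3)}, {-47/6, -3/4}), ProductSet(Interval.Lopen(-7/30, 74/5), Interval.open(6/7, 2*sqrt(5))))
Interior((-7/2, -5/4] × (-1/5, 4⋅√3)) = (-7/2, -5/4) × (-1/5, 4⋅√3)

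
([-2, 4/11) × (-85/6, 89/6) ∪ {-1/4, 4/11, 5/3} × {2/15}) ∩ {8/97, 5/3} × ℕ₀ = {8/97} × {0, 1, …, 14}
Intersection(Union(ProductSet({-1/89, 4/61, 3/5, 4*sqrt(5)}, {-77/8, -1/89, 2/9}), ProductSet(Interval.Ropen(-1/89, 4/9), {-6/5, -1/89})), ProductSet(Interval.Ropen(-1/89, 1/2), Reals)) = Union(ProductSet({-1/89, 4/61}, {-77/8, -1/89, 2/9}), ProductSet(Interval.Ropen(-1/89, 4/9), {-6/5, -1/89}))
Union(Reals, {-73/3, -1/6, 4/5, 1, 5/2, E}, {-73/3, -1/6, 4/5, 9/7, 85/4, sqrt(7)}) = Reals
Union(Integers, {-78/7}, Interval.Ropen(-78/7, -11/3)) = Union(Integers, Interval.Ropen(-78/7, -11/3))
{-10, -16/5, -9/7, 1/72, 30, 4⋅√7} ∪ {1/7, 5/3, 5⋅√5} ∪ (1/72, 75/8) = {-10, -16/5, -9/7, 30, 5⋅√5, 4⋅√7} ∪ [1/72, 75/8)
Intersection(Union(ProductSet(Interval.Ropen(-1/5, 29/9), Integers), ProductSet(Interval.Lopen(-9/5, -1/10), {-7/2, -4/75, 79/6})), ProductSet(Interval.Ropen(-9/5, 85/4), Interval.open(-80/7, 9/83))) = Union(ProductSet(Interval.Lopen(-9/5, -1/10), {-7/2, -4/75}), ProductSet(Interval.Ropen(-1/5, 29/9), Range(-11, 1, 1)))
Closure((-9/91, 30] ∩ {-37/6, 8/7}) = {8/7}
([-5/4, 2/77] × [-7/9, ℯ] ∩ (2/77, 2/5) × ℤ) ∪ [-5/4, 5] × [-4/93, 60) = [-5/4, 5] × [-4/93, 60)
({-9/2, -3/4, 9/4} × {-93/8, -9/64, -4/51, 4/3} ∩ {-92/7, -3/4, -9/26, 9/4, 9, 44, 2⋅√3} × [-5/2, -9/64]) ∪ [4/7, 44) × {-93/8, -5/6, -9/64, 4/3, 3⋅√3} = ({-3/4, 9/4} × {-9/64}) ∪ ([4/7, 44) × {-93/8, -5/6, -9/64, 4/3, 3⋅√3})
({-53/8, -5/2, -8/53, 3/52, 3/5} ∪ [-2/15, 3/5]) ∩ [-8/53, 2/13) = {-8/53} ∪ [-2/15, 2/13)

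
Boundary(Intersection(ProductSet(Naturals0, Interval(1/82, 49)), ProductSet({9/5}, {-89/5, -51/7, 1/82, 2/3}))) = EmptySet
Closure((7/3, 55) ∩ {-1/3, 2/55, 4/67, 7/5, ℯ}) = {ℯ}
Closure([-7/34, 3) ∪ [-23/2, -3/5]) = [-23/2, -3/5] ∪ [-7/34, 3]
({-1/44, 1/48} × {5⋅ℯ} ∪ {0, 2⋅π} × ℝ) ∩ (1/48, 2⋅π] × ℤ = {2⋅π} × ℤ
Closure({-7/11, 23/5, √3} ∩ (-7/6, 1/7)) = {-7/11}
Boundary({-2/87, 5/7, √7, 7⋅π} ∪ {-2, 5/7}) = {-2, -2/87, 5/7, √7, 7⋅π}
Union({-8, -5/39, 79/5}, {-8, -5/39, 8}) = {-8, -5/39, 8, 79/5}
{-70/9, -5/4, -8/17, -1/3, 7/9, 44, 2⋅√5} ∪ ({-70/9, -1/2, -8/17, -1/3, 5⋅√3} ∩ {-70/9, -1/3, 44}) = {-70/9, -5/4, -8/17, -1/3, 7/9, 44, 2⋅√5}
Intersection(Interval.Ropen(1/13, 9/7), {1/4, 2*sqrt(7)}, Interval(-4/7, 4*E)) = {1/4}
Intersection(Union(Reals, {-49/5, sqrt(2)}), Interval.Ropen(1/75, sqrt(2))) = Interval.Ropen(1/75, sqrt(2))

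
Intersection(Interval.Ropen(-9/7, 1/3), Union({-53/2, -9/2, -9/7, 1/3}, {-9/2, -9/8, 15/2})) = {-9/7, -9/8}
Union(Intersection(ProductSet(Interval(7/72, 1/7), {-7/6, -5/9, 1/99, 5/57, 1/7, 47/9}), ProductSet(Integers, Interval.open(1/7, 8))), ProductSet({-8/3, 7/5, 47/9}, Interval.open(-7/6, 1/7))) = ProductSet({-8/3, 7/5, 47/9}, Interval.open(-7/6, 1/7))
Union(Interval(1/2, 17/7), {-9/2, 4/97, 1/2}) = Union({-9/2, 4/97}, Interval(1/2, 17/7))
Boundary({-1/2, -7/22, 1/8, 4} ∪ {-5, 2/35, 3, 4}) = {-5, -1/2, -7/22, 2/35, 1/8, 3, 4}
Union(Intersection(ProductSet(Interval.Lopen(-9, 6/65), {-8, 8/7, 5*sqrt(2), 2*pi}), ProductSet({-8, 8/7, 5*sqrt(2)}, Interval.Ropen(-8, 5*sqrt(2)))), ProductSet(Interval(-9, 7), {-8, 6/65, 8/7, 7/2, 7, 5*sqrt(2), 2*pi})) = ProductSet(Interval(-9, 7), {-8, 6/65, 8/7, 7/2, 7, 5*sqrt(2), 2*pi})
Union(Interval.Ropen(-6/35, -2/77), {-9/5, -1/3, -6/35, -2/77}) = Union({-9/5, -1/3}, Interval(-6/35, -2/77))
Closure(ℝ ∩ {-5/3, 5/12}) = {-5/3, 5/12}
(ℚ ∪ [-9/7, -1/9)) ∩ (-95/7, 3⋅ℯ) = [-9/7, -1/9] ∪ (ℚ ∩ (-95/7, 3⋅ℯ))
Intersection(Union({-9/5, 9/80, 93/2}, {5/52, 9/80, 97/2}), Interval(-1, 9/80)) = {5/52, 9/80}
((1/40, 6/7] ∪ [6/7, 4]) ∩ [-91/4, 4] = (1/40, 4]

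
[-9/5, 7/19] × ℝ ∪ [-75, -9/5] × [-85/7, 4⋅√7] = ([-9/5, 7/19] × ℝ) ∪ ([-75, -9/5] × [-85/7, 4⋅√7])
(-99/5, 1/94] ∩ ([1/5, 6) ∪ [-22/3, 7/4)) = [-22/3, 1/94]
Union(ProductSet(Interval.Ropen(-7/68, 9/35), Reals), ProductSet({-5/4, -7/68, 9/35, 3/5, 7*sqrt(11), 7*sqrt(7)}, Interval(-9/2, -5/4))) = Union(ProductSet({-5/4, -7/68, 9/35, 3/5, 7*sqrt(11), 7*sqrt(7)}, Interval(-9/2, -5/4)), ProductSet(Interval.Ropen(-7/68, 9/35), Reals))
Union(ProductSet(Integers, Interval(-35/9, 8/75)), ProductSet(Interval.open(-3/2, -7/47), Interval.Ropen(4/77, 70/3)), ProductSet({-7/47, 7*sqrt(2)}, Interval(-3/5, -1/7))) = Union(ProductSet({-7/47, 7*sqrt(2)}, Interval(-3/5, -1/7)), ProductSet(Integers, Interval(-35/9, 8/75)), ProductSet(Interval.open(-3/2, -7/47), Interval.Ropen(4/77, 70/3)))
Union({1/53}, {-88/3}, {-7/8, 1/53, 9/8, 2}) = {-88/3, -7/8, 1/53, 9/8, 2}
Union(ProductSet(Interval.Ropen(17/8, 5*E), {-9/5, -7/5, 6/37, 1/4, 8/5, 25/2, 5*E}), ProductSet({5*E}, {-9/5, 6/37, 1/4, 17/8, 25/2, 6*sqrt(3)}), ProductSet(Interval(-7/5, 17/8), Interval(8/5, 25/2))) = Union(ProductSet({5*E}, {-9/5, 6/37, 1/4, 17/8, 25/2, 6*sqrt(3)}), ProductSet(Interval(-7/5, 17/8), Interval(8/5, 25/2)), ProductSet(Interval.Ropen(17/8, 5*E), {-9/5, -7/5, 6/37, 1/4, 8/5, 25/2, 5*E}))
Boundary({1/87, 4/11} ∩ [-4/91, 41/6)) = {1/87, 4/11}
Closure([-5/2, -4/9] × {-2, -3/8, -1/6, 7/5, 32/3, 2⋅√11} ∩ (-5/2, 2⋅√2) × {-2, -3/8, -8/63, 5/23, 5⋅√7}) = [-5/2, -4/9] × {-2, -3/8}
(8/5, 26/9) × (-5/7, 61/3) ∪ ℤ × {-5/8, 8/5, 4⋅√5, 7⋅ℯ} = ((8/5, 26/9) × (-5/7, 61/3)) ∪ (ℤ × {-5/8, 8/5, 4⋅√5, 7⋅ℯ})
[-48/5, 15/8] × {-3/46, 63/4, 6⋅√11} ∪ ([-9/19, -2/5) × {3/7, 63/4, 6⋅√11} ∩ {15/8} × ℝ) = [-48/5, 15/8] × {-3/46, 63/4, 6⋅√11}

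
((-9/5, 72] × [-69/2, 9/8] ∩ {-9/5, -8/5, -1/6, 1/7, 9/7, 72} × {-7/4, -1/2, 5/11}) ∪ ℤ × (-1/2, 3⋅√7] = ({-8/5, -1/6, 1/7, 9/7, 72} × {-7/4, -1/2, 5/11}) ∪ (ℤ × (-1/2, 3⋅√7])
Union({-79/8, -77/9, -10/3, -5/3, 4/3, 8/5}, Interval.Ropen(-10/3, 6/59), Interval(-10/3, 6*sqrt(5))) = Union({-79/8, -77/9}, Interval(-10/3, 6*sqrt(5)))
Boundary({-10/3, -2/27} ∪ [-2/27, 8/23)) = {-10/3, -2/27, 8/23}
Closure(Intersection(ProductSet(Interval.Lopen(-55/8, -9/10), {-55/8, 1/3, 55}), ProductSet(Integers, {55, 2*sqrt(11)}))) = ProductSet(Range(-6, 0, 1), {55})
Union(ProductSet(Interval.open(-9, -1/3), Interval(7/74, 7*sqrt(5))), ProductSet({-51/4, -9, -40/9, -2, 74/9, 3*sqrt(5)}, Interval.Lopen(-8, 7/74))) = Union(ProductSet({-51/4, -9, -40/9, -2, 74/9, 3*sqrt(5)}, Interval.Lopen(-8, 7/74)), ProductSet(Interval.open(-9, -1/3), Interval(7/74, 7*sqrt(5))))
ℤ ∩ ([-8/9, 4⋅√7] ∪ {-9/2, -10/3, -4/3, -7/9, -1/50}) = {0, 1, …, 10}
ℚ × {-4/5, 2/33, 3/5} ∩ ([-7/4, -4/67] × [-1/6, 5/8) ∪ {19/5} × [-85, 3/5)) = ({19/5} × {-4/5, 2/33}) ∪ ((ℚ ∩ [-7/4, -4/67]) × {2/33, 3/5})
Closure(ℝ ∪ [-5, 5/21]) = (-∞, ∞)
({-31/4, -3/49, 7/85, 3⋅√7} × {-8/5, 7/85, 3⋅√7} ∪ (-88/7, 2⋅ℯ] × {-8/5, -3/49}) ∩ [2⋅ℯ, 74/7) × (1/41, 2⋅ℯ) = {3⋅√7} × {7/85}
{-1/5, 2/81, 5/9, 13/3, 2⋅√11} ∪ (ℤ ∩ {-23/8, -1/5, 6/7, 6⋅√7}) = {-1/5, 2/81, 5/9, 13/3, 2⋅√11}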